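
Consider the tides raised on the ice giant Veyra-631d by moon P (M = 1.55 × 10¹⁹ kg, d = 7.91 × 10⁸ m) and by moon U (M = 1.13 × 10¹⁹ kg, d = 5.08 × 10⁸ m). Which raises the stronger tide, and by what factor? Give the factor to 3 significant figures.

Moon U, by a factor of ≈ 2.75

The tide-raising term goes as M/d³ (the gradient of a 1/d² field).
Moon P: (1.55 × 10¹⁹) / (7.91 × 10⁸)³ = 3.132 × 10⁻⁸
Moon U: (1.13 × 10¹⁹) / (5.08 × 10⁸)³ = 8.620 × 10⁻⁸
Ratio (larger/smaller) = 2.75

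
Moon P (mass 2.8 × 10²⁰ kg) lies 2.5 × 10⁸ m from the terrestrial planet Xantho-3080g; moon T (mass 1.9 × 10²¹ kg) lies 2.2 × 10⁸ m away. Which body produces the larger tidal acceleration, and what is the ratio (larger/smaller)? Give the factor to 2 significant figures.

Moon T, by a factor of ≈ 10

Compare M/d³ for the two perturbers:
Moon P: (2.8 × 10²⁰) / (2.5 × 10⁸)³ = 1.792 × 10⁻⁵
Moon T: (1.9 × 10²¹) / (2.2 × 10⁸)³ = 1.784 × 10⁻⁴
Ratio (larger/smaller) = 10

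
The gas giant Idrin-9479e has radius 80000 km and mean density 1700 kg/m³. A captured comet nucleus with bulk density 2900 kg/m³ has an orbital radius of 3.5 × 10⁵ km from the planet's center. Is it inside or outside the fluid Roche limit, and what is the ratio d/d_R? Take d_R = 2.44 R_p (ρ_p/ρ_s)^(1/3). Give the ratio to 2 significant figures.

outside; d/d_R ≈ 2.1

d_R = 2.44 × (80000 km) × (1700/2900)^(1/3) = 1.634 × 10⁵ km
d/d_R = (3.5 × 10⁵) / (1.634 × 10⁵) = 2.1
Since d/d_R > 1, the body is outside the Roche limit.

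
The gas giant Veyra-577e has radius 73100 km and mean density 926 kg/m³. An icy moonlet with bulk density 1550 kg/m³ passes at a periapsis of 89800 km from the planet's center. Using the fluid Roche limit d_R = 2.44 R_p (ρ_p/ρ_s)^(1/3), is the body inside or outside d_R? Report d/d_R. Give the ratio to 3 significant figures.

inside; d/d_R ≈ 0.598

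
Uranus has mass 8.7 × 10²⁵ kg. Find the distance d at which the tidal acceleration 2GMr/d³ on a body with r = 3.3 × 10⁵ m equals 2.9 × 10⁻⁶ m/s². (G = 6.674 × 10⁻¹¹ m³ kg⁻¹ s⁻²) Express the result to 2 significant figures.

1.1 × 10⁹ m

2GMr/d³ = a_tidal  ⇒  d = (2GMr / a_tidal)^(1/3)
d = (2 × 6.674×10⁻¹¹ × (8.7 × 10²⁵) × (3.3 × 10⁵) / (2.9 × 10⁻⁶))^(1/3)
  = 1.1 × 10⁹ m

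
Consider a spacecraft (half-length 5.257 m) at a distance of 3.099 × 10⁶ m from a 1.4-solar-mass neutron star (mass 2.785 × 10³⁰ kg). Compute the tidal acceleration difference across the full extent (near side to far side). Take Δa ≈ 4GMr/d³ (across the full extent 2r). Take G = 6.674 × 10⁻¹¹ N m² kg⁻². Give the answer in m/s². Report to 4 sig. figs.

1.313 × 10² m/s²

a_tidal = 4GMr/d³
        = 4 × (6.674 × 10⁻¹¹) × (2.785 × 10³⁰) × (5.257) / (3.099 × 10⁶)³
        = 1.313 × 10² m/s²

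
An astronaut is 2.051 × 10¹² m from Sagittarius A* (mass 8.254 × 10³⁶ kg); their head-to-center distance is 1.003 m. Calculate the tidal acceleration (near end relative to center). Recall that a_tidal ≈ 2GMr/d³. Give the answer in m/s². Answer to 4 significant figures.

a_tidal = 2GMr/d³
        = 2 × (6.674 × 10⁻¹¹) × (8.254 × 10³⁶) × (1.003) / (2.051 × 10¹²)³
        = 1.281 × 10⁻¹⁰ m/s²

1.281 × 10⁻¹⁰ m/s²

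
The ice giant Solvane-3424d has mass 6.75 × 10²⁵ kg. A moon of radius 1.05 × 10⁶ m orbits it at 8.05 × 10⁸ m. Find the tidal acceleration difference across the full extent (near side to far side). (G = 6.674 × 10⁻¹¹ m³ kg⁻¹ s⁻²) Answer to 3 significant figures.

Differencing GM/(d−r)² and GM/(d+r)² to first order in r/d gives 4GMr/d³.
Δg = 4GMr/d³
   = 4 × (6.674 × 10⁻¹¹) × (6.75 × 10²⁵) × (1.05 × 10⁶) / (8.05 × 10⁸)³
   = 3.63 × 10⁻⁵ m/s²

3.63 × 10⁻⁵ m/s²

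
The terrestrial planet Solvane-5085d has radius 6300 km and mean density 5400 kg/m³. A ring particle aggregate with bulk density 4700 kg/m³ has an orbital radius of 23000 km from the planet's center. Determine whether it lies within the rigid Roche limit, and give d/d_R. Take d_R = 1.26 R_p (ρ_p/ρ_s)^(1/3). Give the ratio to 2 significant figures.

d_R = 1.26 × (6300 km) × (5400/4700)^(1/3) = 8314 km
d/d_R = (23000) / (8314) = 2.8
Since d/d_R > 1, the body is outside the Roche limit.

outside; d/d_R ≈ 2.8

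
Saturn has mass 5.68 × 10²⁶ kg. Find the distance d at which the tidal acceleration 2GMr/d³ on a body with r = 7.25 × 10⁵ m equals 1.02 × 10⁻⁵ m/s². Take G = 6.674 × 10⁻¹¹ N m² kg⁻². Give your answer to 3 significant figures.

2GMr/d³ = a_tidal  ⇒  d = (2GMr / a_tidal)^(1/3)
d = (2 × 6.674×10⁻¹¹ × (5.68 × 10²⁶) × (7.25 × 10⁵) / (1.02 × 10⁻⁵))^(1/3)
  = 1.75 × 10⁹ m

1.75 × 10⁹ m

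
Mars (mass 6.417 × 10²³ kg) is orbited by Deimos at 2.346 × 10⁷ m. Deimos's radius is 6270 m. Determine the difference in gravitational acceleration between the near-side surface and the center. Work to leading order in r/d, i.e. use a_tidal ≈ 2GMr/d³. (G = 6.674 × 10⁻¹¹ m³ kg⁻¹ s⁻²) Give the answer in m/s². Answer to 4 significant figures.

Δg = 2GMr/d³
   = 2 × (6.674 × 10⁻¹¹) × (6.417 × 10²³) × (6270) / (2.346 × 10⁷)³
   = 4.159 × 10⁻⁵ m/s²

4.159 × 10⁻⁵ m/s²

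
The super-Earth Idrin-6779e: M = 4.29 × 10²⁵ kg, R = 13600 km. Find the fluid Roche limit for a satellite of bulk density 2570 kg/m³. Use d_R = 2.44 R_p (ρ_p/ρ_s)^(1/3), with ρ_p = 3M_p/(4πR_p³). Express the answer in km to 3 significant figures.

ρ_p = 3M_p/(4πR_p³) = 3 × (4.29 × 10²⁵) / (4π × (1.36 × 10⁷ m)³) = 4070 kg/m³
d_R = 2.44 × 13600 km × (4070/2570)^(1/3)
    = 38700 km

38700 km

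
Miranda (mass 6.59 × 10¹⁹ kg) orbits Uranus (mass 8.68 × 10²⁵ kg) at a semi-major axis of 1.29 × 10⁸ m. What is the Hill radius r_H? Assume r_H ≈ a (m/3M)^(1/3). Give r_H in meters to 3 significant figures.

r_H ≈ a (m/3M)^(1/3)
    = (1.29 × 10⁸) × (6.59 × 10¹⁹ / (3 × 8.68 × 10²⁵))^(1/3)
    = 8.16 × 10⁵ m

8.16 × 10⁵ m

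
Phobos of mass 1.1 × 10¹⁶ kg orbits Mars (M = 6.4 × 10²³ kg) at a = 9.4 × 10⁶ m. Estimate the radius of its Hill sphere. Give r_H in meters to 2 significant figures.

1.7 × 10⁴ m

r_H ≈ a (m/3M)^(1/3)
    = (9.4 × 10⁶) × (1.1 × 10¹⁶ / (3 × 6.4 × 10²³))^(1/3)
    = 1.7 × 10⁴ m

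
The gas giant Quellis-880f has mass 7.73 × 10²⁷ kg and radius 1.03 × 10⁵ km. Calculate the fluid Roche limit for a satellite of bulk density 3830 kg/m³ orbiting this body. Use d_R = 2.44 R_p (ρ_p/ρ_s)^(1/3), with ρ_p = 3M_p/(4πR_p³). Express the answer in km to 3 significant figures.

1.91 × 10⁵ km

ρ_p = 3M_p/(4πR_p³) = 3 × (7.73 × 10²⁷) / (4π × (1.03 × 10⁸ m)³) = 1690 kg/m³
d_R = 2.44 × 1.03 × 10⁵ km × (1690/3830)^(1/3)
    = 1.91 × 10⁵ km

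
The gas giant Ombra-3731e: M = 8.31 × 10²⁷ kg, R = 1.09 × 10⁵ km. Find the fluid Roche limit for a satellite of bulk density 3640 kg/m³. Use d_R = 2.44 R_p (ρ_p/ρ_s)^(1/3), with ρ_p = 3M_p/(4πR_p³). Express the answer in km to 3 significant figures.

ρ_p = 3M_p/(4πR_p³) = 3 × (8.31 × 10²⁷) / (4π × (1.09 × 10⁸ m)³) = 1530 kg/m³
d_R = 2.44 × 1.09 × 10⁵ km × (1530/3640)^(1/3)
    = 1.99 × 10⁵ km

1.99 × 10⁵ km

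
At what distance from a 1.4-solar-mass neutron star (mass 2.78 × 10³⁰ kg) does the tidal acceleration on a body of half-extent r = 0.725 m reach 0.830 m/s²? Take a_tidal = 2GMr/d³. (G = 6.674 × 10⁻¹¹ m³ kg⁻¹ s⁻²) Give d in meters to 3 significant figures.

6.87 × 10⁶ m

2GMr/d³ = a_tidal  ⇒  d = (2GMr / a_tidal)^(1/3)
d = (2 × 6.674×10⁻¹¹ × (2.78 × 10³⁰) × (0.725) / (0.830))^(1/3)
  = 6.87 × 10⁶ m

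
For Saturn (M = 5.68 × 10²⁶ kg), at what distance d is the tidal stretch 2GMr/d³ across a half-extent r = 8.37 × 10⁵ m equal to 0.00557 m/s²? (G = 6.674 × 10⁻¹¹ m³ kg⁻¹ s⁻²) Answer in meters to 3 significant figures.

2GMr/d³ = a_tidal  ⇒  d = (2GMr / a_tidal)^(1/3)
d = (2 × 6.674×10⁻¹¹ × (5.68 × 10²⁶) × (8.37 × 10⁵) / (0.00557))^(1/3)
  = 2.25 × 10⁸ m

2.25 × 10⁸ m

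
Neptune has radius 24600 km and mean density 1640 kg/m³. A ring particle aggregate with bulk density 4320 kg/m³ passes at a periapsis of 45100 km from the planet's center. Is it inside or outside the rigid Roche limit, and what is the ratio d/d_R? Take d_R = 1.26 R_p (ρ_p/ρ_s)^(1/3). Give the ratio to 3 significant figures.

outside; d/d_R ≈ 2.01

d_R = 1.26 × (24600 km) × (1640/4320)^(1/3) = 22440 km
d/d_R = (45100) / (22440) = 2.01
Since d/d_R > 1, the body is outside the Roche limit.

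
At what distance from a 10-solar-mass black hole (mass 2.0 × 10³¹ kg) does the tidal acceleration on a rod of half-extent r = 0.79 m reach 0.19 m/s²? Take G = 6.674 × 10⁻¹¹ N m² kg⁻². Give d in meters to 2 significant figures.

2.2 × 10⁷ m

2GMr/d³ = a_tidal  ⇒  d = (2GMr / a_tidal)^(1/3)
d = (2 × 6.674×10⁻¹¹ × (2.0 × 10³¹) × (0.79) / (0.19))^(1/3)
  = 2.2 × 10⁷ m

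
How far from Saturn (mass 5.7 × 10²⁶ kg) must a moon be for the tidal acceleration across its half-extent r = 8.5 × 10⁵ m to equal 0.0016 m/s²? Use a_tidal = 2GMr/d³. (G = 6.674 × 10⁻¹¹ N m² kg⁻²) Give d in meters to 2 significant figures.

3.4 × 10⁸ m

2GMr/d³ = a_tidal  ⇒  d = (2GMr / a_tidal)^(1/3)
d = (2 × 6.674×10⁻¹¹ × (5.7 × 10²⁶) × (8.5 × 10⁵) / (0.0016))^(1/3)
  = 3.4 × 10⁸ m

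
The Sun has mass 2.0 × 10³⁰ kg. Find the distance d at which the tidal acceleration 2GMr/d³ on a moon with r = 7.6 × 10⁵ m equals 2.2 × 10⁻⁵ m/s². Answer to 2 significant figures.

2.1 × 10¹⁰ m

2GMr/d³ = a_tidal  ⇒  d = (2GMr / a_tidal)^(1/3)
d = (2 × 6.674×10⁻¹¹ × (2.0 × 10³⁰) × (7.6 × 10⁵) / (2.2 × 10⁻⁵))^(1/3)
  = 2.1 × 10¹⁰ m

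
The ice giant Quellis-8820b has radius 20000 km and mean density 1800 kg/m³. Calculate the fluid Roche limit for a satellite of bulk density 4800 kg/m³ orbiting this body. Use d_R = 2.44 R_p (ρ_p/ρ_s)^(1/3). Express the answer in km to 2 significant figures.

35000 km

d_R = 2.44 × 20000 km × (1800/4800)^(1/3)
    = 35000 km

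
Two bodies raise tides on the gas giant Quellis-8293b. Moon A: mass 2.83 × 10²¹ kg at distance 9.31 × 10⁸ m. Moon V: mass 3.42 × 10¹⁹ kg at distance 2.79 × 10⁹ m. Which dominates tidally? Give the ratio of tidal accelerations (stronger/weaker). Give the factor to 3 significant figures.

Moon A, by a factor of ≈ 2230

The tide-raising term goes as M/d³ (the gradient of a 1/d² field).
Moon A: (2.83 × 10²¹) / (9.31 × 10⁸)³ = 3.507 × 10⁻⁶
Moon V: (3.42 × 10¹⁹) / (2.79 × 10⁹)³ = 1.575 × 10⁻⁹
Ratio (larger/smaller) = 2230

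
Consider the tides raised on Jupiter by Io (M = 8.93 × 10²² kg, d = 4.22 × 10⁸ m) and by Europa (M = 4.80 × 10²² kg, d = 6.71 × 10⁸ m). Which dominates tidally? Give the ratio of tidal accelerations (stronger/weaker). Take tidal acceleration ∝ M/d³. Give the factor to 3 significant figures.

Io, by a factor of ≈ 7.48

Compare M/d³ for the two perturbers:
Io: (8.93 × 10²²) / (4.22 × 10⁸)³ = 1.188 × 10⁻³
Europa: (4.80 × 10²²) / (6.71 × 10⁸)³ = 1.589 × 10⁻⁴
Ratio (larger/smaller) = 7.48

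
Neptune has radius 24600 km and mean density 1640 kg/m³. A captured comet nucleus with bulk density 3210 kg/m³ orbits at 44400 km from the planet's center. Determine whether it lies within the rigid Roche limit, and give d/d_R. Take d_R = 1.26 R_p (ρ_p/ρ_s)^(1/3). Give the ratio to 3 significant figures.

outside; d/d_R ≈ 1.79

d_R = 1.26 × (24600 km) × (1640/3210)^(1/3) = 24780 km
d/d_R = (44400) / (24780) = 1.79
Since d/d_R > 1, the body is outside the Roche limit.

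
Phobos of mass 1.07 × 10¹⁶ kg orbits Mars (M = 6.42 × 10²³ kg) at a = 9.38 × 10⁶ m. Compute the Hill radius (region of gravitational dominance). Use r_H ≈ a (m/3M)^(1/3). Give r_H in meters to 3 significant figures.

r_H ≈ a (m/3M)^(1/3)
    = (9.38 × 10⁶) × (1.07 × 10¹⁶ / (3 × 6.42 × 10²³))^(1/3)
    = 1.66 × 10⁴ m

1.66 × 10⁴ m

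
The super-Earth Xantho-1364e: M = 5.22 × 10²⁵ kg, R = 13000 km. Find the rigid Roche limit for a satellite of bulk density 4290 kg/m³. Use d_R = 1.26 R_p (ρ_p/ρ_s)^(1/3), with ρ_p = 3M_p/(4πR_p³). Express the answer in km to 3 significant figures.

18000 km

ρ_p = 3M_p/(4πR_p³) = 3 × (5.22 × 10²⁵) / (4π × (1.30 × 10⁷ m)³) = 5670 kg/m³
d_R = 1.26 × 13000 km × (5670/4290)^(1/3)
    = 18000 km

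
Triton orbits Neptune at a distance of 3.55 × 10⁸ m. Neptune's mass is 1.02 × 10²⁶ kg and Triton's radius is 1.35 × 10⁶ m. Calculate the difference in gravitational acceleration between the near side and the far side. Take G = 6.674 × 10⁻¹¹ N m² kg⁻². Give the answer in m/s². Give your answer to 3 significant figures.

8.22 × 10⁻⁴ m/s²

Δg = 4GMr/d³
   = 4 × (6.674 × 10⁻¹¹) × (1.02 × 10²⁶) × (1.35 × 10⁶) / (3.55 × 10⁸)³
   = 8.22 × 10⁻⁴ m/s²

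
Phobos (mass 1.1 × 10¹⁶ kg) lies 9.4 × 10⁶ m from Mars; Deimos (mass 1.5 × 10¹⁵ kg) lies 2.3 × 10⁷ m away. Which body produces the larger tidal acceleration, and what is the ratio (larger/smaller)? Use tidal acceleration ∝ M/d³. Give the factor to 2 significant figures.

Tidal acceleration ∝ M/d³, so compare M/d³ for each.
Phobos: (1.1 × 10¹⁶) / (9.4 × 10⁶)³ = 1.324 × 10⁻⁵
Deimos: (1.5 × 10¹⁵) / (2.3 × 10⁷)³ = 1.233 × 10⁻⁷
Ratio (larger/smaller) = 110

Phobos, by a factor of ≈ 110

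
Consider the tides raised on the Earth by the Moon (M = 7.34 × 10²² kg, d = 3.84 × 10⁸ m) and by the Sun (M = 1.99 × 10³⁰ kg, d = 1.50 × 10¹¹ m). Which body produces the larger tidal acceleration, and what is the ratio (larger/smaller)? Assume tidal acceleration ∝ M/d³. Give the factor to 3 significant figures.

The Moon, by a factor of ≈ 2.20

Tidal stretch scales as M/d³; compute that for each body.
The Moon: (7.34 × 10²²) / (3.84 × 10⁸)³ = 1.296 × 10⁻³
The Sun: (1.99 × 10³⁰) / (1.50 × 10¹¹)³ = 5.896 × 10⁻⁴
Ratio (larger/smaller) = 2.20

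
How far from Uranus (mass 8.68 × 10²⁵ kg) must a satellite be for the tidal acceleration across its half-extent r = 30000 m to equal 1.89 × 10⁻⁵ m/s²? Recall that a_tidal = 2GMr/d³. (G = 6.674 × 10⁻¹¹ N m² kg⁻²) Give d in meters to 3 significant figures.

2.64 × 10⁸ m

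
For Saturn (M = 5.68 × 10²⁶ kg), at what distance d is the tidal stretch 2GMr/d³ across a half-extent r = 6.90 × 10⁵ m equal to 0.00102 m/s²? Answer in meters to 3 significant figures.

2GMr/d³ = a_tidal  ⇒  d = (2GMr / a_tidal)^(1/3)
d = (2 × 6.674×10⁻¹¹ × (5.68 × 10²⁶) × (6.90 × 10⁵) / (0.00102))^(1/3)
  = 3.72 × 10⁸ m

3.72 × 10⁸ m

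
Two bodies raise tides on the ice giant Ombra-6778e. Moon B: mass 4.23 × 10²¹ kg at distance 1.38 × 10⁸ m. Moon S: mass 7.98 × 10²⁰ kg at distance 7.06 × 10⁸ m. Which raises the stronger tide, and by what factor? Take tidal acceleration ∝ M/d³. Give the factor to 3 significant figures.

Moon B, by a factor of ≈ 710

Tidal acceleration ∝ M/d³, so compare M/d³ for each.
Moon B: (4.23 × 10²¹) / (1.38 × 10⁸)³ = 1.610 × 10⁻³
Moon S: (7.98 × 10²⁰) / (7.06 × 10⁸)³ = 2.268 × 10⁻⁶
Ratio (larger/smaller) = 710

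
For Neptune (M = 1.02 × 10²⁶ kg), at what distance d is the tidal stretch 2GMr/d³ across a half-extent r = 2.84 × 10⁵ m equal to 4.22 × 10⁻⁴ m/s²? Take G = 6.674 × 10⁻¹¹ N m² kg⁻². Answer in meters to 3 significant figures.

2GMr/d³ = a_tidal  ⇒  d = (2GMr / a_tidal)^(1/3)
d = (2 × 6.674×10⁻¹¹ × (1.02 × 10²⁶) × (2.84 × 10⁵) / (4.22 × 10⁻⁴))^(1/3)
  = 2.09 × 10⁸ m

2.09 × 10⁸ m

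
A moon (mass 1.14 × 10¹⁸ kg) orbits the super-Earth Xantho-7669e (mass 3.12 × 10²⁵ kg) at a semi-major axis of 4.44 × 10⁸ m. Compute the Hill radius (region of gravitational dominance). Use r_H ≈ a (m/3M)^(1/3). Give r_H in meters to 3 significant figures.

r_H ≈ a (m/3M)^(1/3)
    = (4.44 × 10⁸) × (1.14 × 10¹⁸ / (3 × 3.12 × 10²⁵))^(1/3)
    = 1.02 × 10⁶ m

1.02 × 10⁶ m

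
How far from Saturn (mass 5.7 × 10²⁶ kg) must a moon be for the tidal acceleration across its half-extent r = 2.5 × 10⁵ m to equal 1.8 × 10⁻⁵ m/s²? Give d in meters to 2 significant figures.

1.0 × 10⁹ m

2GMr/d³ = a_tidal  ⇒  d = (2GMr / a_tidal)^(1/3)
d = (2 × 6.674×10⁻¹¹ × (5.7 × 10²⁶) × (2.5 × 10⁵) / (1.8 × 10⁻⁵))^(1/3)
  = 1.0 × 10⁹ m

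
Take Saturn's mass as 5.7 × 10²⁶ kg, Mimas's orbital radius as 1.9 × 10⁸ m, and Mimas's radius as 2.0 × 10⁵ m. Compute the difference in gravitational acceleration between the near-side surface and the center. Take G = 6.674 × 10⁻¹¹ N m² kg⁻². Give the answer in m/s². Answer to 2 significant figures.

Differencing GM/(d−r)² and GM/d² to first order in r/d gives 2GMr/d³.
a_tidal = 2GMr/d³
        = 2 × (6.674 × 10⁻¹¹) × (5.7 × 10²⁶) × (2.0 × 10⁵) / (1.9 × 10⁸)³
        = 2.2 × 10⁻³ m/s²

2.2 × 10⁻³ m/s²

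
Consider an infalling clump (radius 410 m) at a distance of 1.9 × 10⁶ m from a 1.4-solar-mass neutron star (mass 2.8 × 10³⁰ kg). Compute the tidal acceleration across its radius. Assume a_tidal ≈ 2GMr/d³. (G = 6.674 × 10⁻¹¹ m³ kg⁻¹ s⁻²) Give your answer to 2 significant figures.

2.2 × 10⁴ m/s²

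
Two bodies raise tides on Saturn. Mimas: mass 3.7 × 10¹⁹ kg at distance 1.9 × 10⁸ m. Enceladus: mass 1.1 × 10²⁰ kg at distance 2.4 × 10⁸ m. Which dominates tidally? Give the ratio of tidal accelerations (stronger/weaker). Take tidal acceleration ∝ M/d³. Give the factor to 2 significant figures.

Enceladus, by a factor of ≈ 1.5

Tidal acceleration ∝ M/d³, so compare M/d³ for each.
Mimas: (3.7 × 10¹⁹) / (1.9 × 10⁸)³ = 5.394 × 10⁻⁶
Enceladus: (1.1 × 10²⁰) / (2.4 × 10⁸)³ = 7.957 × 10⁻⁶
Ratio (larger/smaller) = 1.5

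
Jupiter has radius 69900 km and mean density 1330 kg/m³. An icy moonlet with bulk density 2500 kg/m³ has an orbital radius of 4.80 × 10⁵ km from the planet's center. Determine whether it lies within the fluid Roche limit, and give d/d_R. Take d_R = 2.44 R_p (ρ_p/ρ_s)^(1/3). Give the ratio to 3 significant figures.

d_R = 2.44 × (69900 km) × (1330/2500)^(1/3) = 1.382 × 10⁵ km
d/d_R = (4.80 × 10⁵) / (1.382 × 10⁵) = 3.47
Since d/d_R > 1, the body is outside the Roche limit.

outside; d/d_R ≈ 3.47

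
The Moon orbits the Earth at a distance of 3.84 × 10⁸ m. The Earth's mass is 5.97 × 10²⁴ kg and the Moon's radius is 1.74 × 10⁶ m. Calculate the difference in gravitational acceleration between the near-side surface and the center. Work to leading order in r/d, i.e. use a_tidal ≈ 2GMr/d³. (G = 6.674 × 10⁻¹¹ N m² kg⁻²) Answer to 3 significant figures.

2.45 × 10⁻⁵ m/s²

Differencing GM/(d−r)² and GM/d² to first order in r/d gives 2GMr/d³.
a_tidal = 2GMr/d³
        = 2 × (6.674 × 10⁻¹¹) × (5.97 × 10²⁴) × (1.74 × 10⁶) / (3.84 × 10⁸)³
        = 2.45 × 10⁻⁵ m/s²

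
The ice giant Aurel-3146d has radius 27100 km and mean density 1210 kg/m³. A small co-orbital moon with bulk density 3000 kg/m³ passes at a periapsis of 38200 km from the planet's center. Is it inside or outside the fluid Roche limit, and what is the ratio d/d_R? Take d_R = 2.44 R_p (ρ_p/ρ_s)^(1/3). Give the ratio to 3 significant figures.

inside; d/d_R ≈ 0.782

d_R = 2.44 × (27100 km) × (1210/3000)^(1/3) = 48860 km
d/d_R = (38200) / (48860) = 0.782
Since d/d_R < 1, the body is inside the Roche limit.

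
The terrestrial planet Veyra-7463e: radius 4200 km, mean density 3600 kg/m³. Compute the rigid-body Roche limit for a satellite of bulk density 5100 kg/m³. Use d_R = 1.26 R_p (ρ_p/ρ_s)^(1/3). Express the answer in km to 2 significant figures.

d_R = 1.26 × 4200 km × (3600/5100)^(1/3)
    = 4700 km

4700 km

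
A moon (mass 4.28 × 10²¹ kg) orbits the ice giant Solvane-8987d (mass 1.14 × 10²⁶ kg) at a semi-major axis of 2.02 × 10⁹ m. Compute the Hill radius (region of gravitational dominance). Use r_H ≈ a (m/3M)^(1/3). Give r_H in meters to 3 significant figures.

r_H ≈ a (m/3M)^(1/3)
    = (2.02 × 10⁹) × (4.28 × 10²¹ / (3 × 1.14 × 10²⁶))^(1/3)
    = 4.69 × 10⁷ m

4.69 × 10⁷ m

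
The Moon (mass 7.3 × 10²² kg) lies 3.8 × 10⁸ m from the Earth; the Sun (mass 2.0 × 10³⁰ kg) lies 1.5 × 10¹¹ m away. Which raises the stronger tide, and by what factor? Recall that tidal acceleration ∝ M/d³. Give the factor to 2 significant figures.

Compare M/d³ for the two perturbers:
The Moon: (7.3 × 10²²) / (3.8 × 10⁸)³ = 1.330 × 10⁻³
The Sun: (2.0 × 10³⁰) / (1.5 × 10¹¹)³ = 5.926 × 10⁻⁴
Ratio (larger/smaller) = 2.2

The Moon, by a factor of ≈ 2.2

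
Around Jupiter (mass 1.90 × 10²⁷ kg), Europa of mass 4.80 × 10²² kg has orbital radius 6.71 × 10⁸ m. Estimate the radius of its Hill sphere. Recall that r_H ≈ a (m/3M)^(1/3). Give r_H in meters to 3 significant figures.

r_H ≈ a (m/3M)^(1/3)
    = (6.71 × 10⁸) × (4.80 × 10²² / (3 × 1.90 × 10²⁷))^(1/3)
    = 1.37 × 10⁷ m

1.37 × 10⁷ m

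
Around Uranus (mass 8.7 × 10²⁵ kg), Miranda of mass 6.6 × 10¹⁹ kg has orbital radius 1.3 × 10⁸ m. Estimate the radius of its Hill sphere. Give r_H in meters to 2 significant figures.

8.2 × 10⁵ m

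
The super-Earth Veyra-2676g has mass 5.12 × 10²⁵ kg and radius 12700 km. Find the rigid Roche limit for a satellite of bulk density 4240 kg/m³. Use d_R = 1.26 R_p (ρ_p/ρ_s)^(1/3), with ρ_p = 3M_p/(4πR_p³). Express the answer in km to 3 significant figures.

17900 km

ρ_p = 3M_p/(4πR_p³) = 3 × (5.12 × 10²⁵) / (4π × (1.27 × 10⁷ m)³) = 5970 kg/m³
d_R = 1.26 × 12700 km × (5970/4240)^(1/3)
    = 17900 km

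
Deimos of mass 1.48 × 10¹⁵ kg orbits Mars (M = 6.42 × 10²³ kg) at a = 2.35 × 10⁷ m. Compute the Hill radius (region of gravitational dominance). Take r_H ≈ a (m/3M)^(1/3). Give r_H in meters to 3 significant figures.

2.15 × 10⁴ m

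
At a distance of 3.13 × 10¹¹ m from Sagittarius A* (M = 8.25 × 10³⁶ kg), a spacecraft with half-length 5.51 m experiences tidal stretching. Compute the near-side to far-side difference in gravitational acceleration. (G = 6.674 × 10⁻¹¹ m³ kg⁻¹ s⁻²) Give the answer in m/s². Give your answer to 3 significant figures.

a_tidal = 4GMr/d³
        = 4 × (6.674 × 10⁻¹¹) × (8.25 × 10³⁶) × (5.51) / (3.13 × 10¹¹)³
        = 3.96 × 10⁻⁷ m/s²

3.96 × 10⁻⁷ m/s²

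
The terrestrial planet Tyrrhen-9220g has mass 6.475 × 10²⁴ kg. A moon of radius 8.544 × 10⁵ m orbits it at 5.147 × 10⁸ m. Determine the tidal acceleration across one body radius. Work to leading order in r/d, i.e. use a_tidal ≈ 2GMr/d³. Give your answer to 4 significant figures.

5.416 × 10⁻⁶ m/s²

Δg = 2GMr/d³
   = 2 × (6.674 × 10⁻¹¹) × (6.475 × 10²⁴) × (8.544 × 10⁵) / (5.147 × 10⁸)³
   = 5.416 × 10⁻⁶ m/s²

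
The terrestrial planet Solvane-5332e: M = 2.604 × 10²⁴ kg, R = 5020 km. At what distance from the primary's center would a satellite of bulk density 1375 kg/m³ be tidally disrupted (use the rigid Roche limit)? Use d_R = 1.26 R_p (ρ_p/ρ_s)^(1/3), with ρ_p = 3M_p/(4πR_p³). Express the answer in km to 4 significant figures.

9671 km

ρ_p = 3M_p/(4πR_p³) = 3 × (2.604 × 10²⁴) / (4π × (5.020 × 10⁶ m)³) = 4914 kg/m³
d_R = 1.26 × 5020 km × (4914/1375)^(1/3)
    = 9671 km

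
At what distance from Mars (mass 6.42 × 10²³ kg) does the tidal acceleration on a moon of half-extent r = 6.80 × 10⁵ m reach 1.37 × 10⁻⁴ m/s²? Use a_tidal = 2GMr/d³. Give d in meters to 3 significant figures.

2GMr/d³ = a_tidal  ⇒  d = (2GMr / a_tidal)^(1/3)
d = (2 × 6.674×10⁻¹¹ × (6.42 × 10²³) × (6.80 × 10⁵) / (1.37 × 10⁻⁴))^(1/3)
  = 7.52 × 10⁷ m

7.52 × 10⁷ m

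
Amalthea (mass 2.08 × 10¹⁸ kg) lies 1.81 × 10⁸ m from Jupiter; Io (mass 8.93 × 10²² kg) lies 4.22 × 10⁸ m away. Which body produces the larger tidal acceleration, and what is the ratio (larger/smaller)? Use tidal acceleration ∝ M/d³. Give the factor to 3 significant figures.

Io, by a factor of ≈ 3390

Tidal acceleration ∝ M/d³, so compare M/d³ for each.
Amalthea: (2.08 × 10¹⁸) / (1.81 × 10⁸)³ = 3.508 × 10⁻⁷
Io: (8.93 × 10²²) / (4.22 × 10⁸)³ = 1.188 × 10⁻³
Ratio (larger/smaller) = 3390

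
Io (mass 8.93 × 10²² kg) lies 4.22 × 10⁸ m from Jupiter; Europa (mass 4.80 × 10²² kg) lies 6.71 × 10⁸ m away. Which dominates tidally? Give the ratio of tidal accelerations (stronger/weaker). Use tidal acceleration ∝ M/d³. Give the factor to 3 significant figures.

Tidal stretch scales as M/d³; compute that for each body.
Io: (8.93 × 10²²) / (4.22 × 10⁸)³ = 1.188 × 10⁻³
Europa: (4.80 × 10²²) / (6.71 × 10⁸)³ = 1.589 × 10⁻⁴
Ratio (larger/smaller) = 7.48

Io, by a factor of ≈ 7.48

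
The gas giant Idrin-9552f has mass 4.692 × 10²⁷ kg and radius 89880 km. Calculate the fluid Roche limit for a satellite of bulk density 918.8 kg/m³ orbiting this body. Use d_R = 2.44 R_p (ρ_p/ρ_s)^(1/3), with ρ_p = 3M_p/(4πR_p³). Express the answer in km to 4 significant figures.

ρ_p = 3M_p/(4πR_p³) = 3 × (4.692 × 10²⁷) / (4π × (8.988 × 10⁷ m)³) = 1543 kg/m³
d_R = 2.44 × 89880 km × (1543/918.8)^(1/3)
    = 2.607 × 10⁵ km

2.607 × 10⁵ km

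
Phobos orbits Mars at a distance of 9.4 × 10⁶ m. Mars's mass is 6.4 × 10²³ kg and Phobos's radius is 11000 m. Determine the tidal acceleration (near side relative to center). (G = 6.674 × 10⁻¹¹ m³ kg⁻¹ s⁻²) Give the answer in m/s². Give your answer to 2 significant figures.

1.1 × 10⁻³ m/s²

a_tidal = 2GMr/d³
        = 2 × (6.674 × 10⁻¹¹) × (6.4 × 10²³) × (11000) / (9.4 × 10⁶)³
        = 1.1 × 10⁻³ m/s²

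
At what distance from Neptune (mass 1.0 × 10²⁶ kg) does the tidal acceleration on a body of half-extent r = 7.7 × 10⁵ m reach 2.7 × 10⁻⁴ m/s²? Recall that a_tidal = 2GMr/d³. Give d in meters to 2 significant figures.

2GMr/d³ = a_tidal  ⇒  d = (2GMr / a_tidal)^(1/3)
d = (2 × 6.674×10⁻¹¹ × (1.0 × 10²⁶) × (7.7 × 10⁵) / (2.7 × 10⁻⁴))^(1/3)
  = 3.4 × 10⁸ m

3.4 × 10⁸ m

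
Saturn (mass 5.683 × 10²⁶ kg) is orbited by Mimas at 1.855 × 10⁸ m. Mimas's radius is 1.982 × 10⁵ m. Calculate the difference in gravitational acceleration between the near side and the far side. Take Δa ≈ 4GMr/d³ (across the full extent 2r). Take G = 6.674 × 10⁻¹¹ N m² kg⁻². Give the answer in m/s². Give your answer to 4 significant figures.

a_tidal = 4GMr/d³
        = 4 × (6.674 × 10⁻¹¹) × (5.683 × 10²⁶) × (1.982 × 10⁵) / (1.855 × 10⁸)³
        = 4.711 × 10⁻³ m/s²

4.711 × 10⁻³ m/s²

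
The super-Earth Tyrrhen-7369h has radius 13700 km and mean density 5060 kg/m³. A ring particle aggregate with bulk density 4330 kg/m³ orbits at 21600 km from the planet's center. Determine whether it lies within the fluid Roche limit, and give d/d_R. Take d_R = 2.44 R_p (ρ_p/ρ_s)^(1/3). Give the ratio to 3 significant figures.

inside; d/d_R ≈ 0.613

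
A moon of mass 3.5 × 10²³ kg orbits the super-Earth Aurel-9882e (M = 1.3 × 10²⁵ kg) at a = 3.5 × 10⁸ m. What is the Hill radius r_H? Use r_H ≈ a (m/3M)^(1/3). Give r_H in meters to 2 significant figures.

r_H ≈ a (m/3M)^(1/3)
    = (3.5 × 10⁸) × (3.5 × 10²³ / (3 × 1.3 × 10²⁵))^(1/3)
    = 7.3 × 10⁷ m

7.3 × 10⁷ m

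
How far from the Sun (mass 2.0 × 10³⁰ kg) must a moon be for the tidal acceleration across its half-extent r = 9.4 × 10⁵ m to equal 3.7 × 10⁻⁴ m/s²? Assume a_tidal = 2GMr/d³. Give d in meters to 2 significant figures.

8.8 × 10⁹ m

2GMr/d³ = a_tidal  ⇒  d = (2GMr / a_tidal)^(1/3)
d = (2 × 6.674×10⁻¹¹ × (2.0 × 10³⁰) × (9.4 × 10⁵) / (3.7 × 10⁻⁴))^(1/3)
  = 8.8 × 10⁹ m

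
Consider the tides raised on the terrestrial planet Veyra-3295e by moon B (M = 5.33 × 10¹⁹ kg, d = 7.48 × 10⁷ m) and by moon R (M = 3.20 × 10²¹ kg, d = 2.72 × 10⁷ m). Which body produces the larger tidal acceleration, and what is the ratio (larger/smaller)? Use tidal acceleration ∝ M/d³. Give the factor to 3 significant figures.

Moon R, by a factor of ≈ 1250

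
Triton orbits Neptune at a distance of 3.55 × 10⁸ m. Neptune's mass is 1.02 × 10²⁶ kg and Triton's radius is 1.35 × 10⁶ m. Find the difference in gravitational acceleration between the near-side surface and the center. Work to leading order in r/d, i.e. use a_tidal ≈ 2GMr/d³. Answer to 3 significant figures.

Since r ≪ d, expand the inverse-square field across one radius to get the leading 2GMr/d³ term.
Δa = 2GMr/d³
   = 2 × (6.674 × 10⁻¹¹) × (1.02 × 10²⁶) × (1.35 × 10⁶) / (3.55 × 10⁸)³
   = 4.11 × 10⁻⁴ m/s²

4.11 × 10⁻⁴ m/s²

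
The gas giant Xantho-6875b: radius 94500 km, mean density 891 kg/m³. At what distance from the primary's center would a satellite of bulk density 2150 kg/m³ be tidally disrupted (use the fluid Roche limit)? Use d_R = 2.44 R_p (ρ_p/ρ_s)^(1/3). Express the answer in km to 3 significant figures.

1.72 × 10⁵ km

d_R = 2.44 × 94500 km × (891/2150)^(1/3)
    = 1.72 × 10⁵ km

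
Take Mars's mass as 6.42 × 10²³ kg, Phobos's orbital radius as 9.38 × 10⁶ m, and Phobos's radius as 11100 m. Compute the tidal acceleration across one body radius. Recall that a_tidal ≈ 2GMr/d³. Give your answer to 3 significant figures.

1.15 × 10⁻³ m/s²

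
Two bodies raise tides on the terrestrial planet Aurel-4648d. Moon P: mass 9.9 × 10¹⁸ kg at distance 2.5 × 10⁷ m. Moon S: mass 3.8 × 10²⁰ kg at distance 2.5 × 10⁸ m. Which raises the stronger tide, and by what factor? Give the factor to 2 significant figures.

Moon P, by a factor of ≈ 26

Tidal acceleration ∝ M/d³, so compare M/d³ for each.
Moon P: (9.9 × 10¹⁸) / (2.5 × 10⁷)³ = 6.336 × 10⁻⁴
Moon S: (3.8 × 10²⁰) / (2.5 × 10⁸)³ = 2.432 × 10⁻⁵
Ratio (larger/smaller) = 26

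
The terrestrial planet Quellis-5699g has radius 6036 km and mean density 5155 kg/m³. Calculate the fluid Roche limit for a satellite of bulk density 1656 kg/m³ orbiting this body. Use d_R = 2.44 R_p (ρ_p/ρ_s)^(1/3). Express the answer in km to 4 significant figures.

21500 km

d_R = 2.44 × 6036 km × (5155/1656)^(1/3)
    = 21500 km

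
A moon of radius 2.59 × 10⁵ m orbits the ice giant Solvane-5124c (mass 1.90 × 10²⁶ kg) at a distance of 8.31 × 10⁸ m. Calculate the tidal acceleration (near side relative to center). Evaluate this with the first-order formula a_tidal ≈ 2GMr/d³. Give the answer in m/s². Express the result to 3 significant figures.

1.14 × 10⁻⁵ m/s²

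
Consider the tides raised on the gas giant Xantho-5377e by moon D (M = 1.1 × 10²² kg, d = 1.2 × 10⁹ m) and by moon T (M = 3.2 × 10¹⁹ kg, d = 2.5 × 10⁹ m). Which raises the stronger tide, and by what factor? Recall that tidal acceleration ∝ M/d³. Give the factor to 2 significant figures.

Moon D, by a factor of ≈ 3100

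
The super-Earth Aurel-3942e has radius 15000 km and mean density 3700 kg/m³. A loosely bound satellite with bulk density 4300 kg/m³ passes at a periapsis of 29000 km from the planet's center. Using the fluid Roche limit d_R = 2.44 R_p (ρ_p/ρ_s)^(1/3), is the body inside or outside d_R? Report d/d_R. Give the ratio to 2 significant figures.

d_R = 2.44 × (15000 km) × (3700/4300)^(1/3) = 34810 km
d/d_R = (29000) / (34810) = 0.83
Since d/d_R < 1, the body is inside the Roche limit.

inside; d/d_R ≈ 0.83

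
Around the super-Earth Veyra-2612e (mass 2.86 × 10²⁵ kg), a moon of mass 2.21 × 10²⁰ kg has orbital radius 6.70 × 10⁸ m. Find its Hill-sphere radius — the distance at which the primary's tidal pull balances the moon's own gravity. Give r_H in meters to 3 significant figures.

r_H ≈ a (m/3M)^(1/3)
    = (6.70 × 10⁸) × (2.21 × 10²⁰ / (3 × 2.86 × 10²⁵))^(1/3)
    = 9.18 × 10⁶ m

9.18 × 10⁶ m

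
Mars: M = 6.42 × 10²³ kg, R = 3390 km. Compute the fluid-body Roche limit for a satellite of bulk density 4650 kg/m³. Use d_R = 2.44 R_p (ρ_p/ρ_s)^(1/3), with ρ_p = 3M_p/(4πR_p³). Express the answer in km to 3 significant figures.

7820 km

ρ_p = 3M_p/(4πR_p³) = 3 × (6.42 × 10²³) / (4π × (3.39 × 10⁶ m)³) = 3930 kg/m³
d_R = 2.44 × 3390 km × (3930/4650)^(1/3)
    = 7820 km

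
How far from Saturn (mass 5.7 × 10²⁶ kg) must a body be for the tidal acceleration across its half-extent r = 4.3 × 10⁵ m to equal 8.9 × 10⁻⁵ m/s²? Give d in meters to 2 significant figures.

2GMr/d³ = a_tidal  ⇒  d = (2GMr / a_tidal)^(1/3)
d = (2 × 6.674×10⁻¹¹ × (5.7 × 10²⁶) × (4.3 × 10⁵) / (8.9 × 10⁻⁵))^(1/3)
  = 7.2 × 10⁸ m

7.2 × 10⁸ m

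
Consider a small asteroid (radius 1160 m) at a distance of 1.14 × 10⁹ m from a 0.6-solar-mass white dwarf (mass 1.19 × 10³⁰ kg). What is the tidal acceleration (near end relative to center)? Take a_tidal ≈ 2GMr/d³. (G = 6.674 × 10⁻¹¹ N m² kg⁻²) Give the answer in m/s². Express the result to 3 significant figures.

1.24 × 10⁻⁴ m/s²

Differencing GM/(d−r)² and GM/d² to first order in r/d gives 2GMr/d³.
Δg = 2GMr/d³
   = 2 × (6.674 × 10⁻¹¹) × (1.19 × 10³⁰) × (1160) / (1.14 × 10⁹)³
   = 1.24 × 10⁻⁴ m/s²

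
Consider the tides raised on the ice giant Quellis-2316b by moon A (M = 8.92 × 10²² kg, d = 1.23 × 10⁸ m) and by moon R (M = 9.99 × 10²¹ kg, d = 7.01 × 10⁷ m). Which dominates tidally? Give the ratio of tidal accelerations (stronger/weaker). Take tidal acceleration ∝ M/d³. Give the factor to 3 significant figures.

Moon A, by a factor of ≈ 1.65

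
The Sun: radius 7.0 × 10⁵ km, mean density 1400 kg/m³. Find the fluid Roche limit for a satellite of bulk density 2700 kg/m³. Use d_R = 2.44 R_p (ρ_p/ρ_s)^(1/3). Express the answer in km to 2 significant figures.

1.4 × 10⁶ km

d_R = 2.44 × 7.0 × 10⁵ km × (1400/2700)^(1/3)
    = 1.4 × 10⁶ km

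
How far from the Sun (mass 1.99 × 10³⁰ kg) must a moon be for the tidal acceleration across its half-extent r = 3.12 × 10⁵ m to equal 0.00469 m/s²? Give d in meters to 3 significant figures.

2.60 × 10⁹ m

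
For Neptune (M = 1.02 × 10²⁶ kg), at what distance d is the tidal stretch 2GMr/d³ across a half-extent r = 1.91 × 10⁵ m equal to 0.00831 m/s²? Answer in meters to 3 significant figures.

2GMr/d³ = a_tidal  ⇒  d = (2GMr / a_tidal)^(1/3)
d = (2 × 6.674×10⁻¹¹ × (1.02 × 10²⁶) × (1.91 × 10⁵) / (0.00831))^(1/3)
  = 6.79 × 10⁷ m

6.79 × 10⁷ m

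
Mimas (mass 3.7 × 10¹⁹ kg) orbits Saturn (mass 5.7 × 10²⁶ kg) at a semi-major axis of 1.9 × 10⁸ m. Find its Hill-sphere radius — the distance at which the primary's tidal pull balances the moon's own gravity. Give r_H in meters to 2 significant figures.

5.3 × 10⁵ m

r_H ≈ a (m/3M)^(1/3)
    = (1.9 × 10⁸) × (3.7 × 10¹⁹ / (3 × 5.7 × 10²⁶))^(1/3)
    = 5.3 × 10⁵ m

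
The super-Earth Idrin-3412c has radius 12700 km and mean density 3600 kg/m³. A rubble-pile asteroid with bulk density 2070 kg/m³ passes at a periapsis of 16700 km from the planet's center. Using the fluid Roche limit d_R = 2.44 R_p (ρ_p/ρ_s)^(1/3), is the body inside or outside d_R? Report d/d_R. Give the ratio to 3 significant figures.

inside; d/d_R ≈ 0.448

d_R = 2.44 × (12700 km) × (3600/2070)^(1/3) = 37270 km
d/d_R = (16700) / (37270) = 0.448
Since d/d_R < 1, the body is inside the Roche limit.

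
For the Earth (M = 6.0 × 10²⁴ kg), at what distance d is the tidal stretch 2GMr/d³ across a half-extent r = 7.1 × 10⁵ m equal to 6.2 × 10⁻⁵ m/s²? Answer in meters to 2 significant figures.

2.1 × 10⁸ m

2GMr/d³ = a_tidal  ⇒  d = (2GMr / a_tidal)^(1/3)
d = (2 × 6.674×10⁻¹¹ × (6.0 × 10²⁴) × (7.1 × 10⁵) / (6.2 × 10⁻⁵))^(1/3)
  = 2.1 × 10⁸ m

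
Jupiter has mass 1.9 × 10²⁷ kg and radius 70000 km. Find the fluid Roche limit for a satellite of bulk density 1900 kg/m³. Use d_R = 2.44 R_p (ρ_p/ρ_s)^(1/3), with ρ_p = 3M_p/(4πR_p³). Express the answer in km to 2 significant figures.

ρ_p = 3M_p/(4πR_p³) = 3 × (1.9 × 10²⁷) / (4π × (7.0 × 10⁷ m)³) = 1300 kg/m³
d_R = 2.44 × 70000 km × (1300/1900)^(1/3)
    = 1.5 × 10⁵ km

1.5 × 10⁵ km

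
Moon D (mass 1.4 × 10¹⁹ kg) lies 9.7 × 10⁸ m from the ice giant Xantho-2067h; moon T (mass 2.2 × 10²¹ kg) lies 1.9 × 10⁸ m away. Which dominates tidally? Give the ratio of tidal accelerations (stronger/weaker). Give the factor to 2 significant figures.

Moon T, by a factor of ≈ 21000

Compare M/d³ for the two perturbers:
Moon D: (1.4 × 10¹⁹) / (9.7 × 10⁸)³ = 1.534 × 10⁻⁸
Moon T: (2.2 × 10²¹) / (1.9 × 10⁸)³ = 3.207 × 10⁻⁴
Ratio (larger/smaller) = 21000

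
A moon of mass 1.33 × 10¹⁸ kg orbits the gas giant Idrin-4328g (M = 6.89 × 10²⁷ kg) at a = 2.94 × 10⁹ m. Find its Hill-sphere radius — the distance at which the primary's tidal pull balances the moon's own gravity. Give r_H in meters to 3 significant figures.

1.18 × 10⁶ m

r_H ≈ a (m/3M)^(1/3)
    = (2.94 × 10⁹) × (1.33 × 10¹⁸ / (3 × 6.89 × 10²⁷))^(1/3)
    = 1.18 × 10⁶ m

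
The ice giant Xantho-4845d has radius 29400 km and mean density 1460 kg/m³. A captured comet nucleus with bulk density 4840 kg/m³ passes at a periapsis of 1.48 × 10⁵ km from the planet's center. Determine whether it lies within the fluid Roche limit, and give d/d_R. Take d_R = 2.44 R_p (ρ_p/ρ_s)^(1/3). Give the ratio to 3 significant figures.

d_R = 2.44 × (29400 km) × (1460/4840)^(1/3) = 48110 km
d/d_R = (1.48 × 10⁵) / (48110) = 3.08
Since d/d_R > 1, the body is outside the Roche limit.

outside; d/d_R ≈ 3.08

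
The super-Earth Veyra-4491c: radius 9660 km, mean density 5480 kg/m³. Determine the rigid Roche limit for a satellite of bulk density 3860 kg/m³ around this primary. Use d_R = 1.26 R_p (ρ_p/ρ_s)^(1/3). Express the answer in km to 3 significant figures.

13700 km

d_R = 1.26 × 9660 km × (5480/3860)^(1/3)
    = 13700 km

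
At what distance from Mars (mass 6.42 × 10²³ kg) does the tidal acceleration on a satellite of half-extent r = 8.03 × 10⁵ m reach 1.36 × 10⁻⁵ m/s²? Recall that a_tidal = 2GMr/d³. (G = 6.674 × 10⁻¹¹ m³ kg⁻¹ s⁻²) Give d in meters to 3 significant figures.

2GMr/d³ = a_tidal  ⇒  d = (2GMr / a_tidal)^(1/3)
d = (2 × 6.674×10⁻¹¹ × (6.42 × 10²³) × (8.03 × 10⁵) / (1.36 × 10⁻⁵))^(1/3)
  = 1.72 × 10⁸ m

1.72 × 10⁸ m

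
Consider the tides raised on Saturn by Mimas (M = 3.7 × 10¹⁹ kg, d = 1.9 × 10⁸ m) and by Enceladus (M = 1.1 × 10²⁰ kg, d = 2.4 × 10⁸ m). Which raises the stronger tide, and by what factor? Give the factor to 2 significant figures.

Enceladus, by a factor of ≈ 1.5

Tidal acceleration ∝ M/d³, so compare M/d³ for each.
Mimas: (3.7 × 10¹⁹) / (1.9 × 10⁸)³ = 5.394 × 10⁻⁶
Enceladus: (1.1 × 10²⁰) / (2.4 × 10⁸)³ = 7.957 × 10⁻⁶
Ratio (larger/smaller) = 1.5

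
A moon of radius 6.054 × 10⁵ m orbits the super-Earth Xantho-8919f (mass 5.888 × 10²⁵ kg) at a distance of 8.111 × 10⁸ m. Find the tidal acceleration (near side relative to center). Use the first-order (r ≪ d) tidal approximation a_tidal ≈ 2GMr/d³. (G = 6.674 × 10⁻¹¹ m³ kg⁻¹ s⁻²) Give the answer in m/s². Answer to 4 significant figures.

Δg = 2GMr/d³
   = 2 × (6.674 × 10⁻¹¹) × (5.888 × 10²⁵) × (6.054 × 10⁵) / (8.111 × 10⁸)³
   = 8.917 × 10⁻⁶ m/s²

8.917 × 10⁻⁶ m/s²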